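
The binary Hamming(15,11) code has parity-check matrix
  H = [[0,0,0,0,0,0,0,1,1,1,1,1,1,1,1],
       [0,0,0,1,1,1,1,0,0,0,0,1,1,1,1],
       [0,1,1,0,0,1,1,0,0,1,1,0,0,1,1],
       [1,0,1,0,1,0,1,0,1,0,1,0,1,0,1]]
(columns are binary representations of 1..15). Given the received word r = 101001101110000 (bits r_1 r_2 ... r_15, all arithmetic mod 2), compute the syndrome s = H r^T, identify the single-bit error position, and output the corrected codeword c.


s = (1, 0, 1, 1)^T, error position = 11, corrected codeword c = 101001101100000

Compute s = H r^T mod 2 one row at a time:
  s_1 = 0 + 1 + 1 + 1 + 0 + 0 + 0 + 0 = 3 ≡ 1 (mod 2).
  s_2 = 0 + 0 + 1 + 1 + 0 + 0 + 0 + 0 = 2 ≡ 0 (mod 2).
  s_3 = 0 + 1 + 1 + 1 + 1 + 1 + 0 + 0 = 5 ≡ 1 (mod 2).
  s_4 = 1 + 1 + 0 + 1 + 1 + 1 + 0 + 0 = 5 ≡ 1 (mod 2).
s = (1, 0, 1, 1)^T — this equals column 11 of H (binary 1011), so error is at position 11.
Correct: flip bit 11 of r = 101001101110000 to get c = 101001101100000.


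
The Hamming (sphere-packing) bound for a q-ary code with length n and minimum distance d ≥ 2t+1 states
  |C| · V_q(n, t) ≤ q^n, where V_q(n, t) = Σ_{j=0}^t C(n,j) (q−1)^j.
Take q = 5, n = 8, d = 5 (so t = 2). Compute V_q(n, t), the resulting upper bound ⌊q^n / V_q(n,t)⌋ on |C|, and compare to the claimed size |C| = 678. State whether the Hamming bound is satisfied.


V_q(n, t) = 481, q^n = 390625, Hamming bound = 812, |C| = 678 ≤ bound (satisfied).

Step 1: Compute V_q(n, t) = Σ_{j=0}^2 C(n, j) (q−1)^j.
  j = 0: C(8,0)·(4)^0 = 1·1 = 1.
  j = 1: C(8,1)·(4)^1 = 8·4 = 32.
  j = 2: C(8,2)·(4)^2 = 28·16 = 448.
  V_q(n, t) = 1 + 32 + 448 = 481.
Step 2: q^n = 5^8 = 390625.
Step 3: Hamming bound ⌊q^n / V_q(n,t)⌋ = ⌊390625/481⌋ = 812.
Step 4: Compare |C| = 678 to 812: satisfied.
The claimed |C| lies below the Hamming bound.


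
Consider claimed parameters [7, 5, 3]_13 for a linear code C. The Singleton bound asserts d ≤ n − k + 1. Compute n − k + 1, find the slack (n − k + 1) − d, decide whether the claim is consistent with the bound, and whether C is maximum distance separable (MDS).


Singleton RHS = n − k + 1 = 3, slack = 0, bound satisfied, MDS.

Singleton bound: d ≤ n − k + 1.
Here n = 7, k = 5, so n − k + 1 = 3.
Given d = 3, check d ≤ 3: YES.
Slack = (n − k + 1) − d = 0.
The code is MDS (slack = 0).
Description: the claimed parameters are [7, 5, 3]_13; such a code would be MDS (meets Singleton bound).


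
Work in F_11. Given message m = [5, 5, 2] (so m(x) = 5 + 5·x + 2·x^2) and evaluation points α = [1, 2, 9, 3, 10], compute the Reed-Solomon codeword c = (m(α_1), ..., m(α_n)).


c = [1, 1, 3, 5, 2]

Message polynomial: m(x) = 5 + 5·x + 2·x^2 (mod 11).
For each evaluation point α_i, compute m(α_i) mod 11:
  α_1 = 1: Horner steps 2 → 7 → 1, so m(1) = 1.
  α_2 = 2: Horner steps 2 → 9 → 1, so m(2) = 1.
  α_3 = 9: Horner steps 2 → 1 → 3, so m(9) = 3.
  α_4 = 3: Horner steps 2 → 0 → 5, so m(3) = 5.
  α_5 = 10: Horner steps 2 → 3 → 2, so m(10) = 2.
Codeword c = [1, 1, 3, 5, 2] ∈ F_11^5.


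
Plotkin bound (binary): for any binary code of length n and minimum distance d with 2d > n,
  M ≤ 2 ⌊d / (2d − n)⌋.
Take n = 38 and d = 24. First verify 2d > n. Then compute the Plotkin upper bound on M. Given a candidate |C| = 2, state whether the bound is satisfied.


Plotkin bound M ≤ 4; given |C| = 2 ≤ bound (satisfied).

Check applicability: 2d = 48, n = 38.
2d − n = 10 > 0, so Plotkin applies.
Compute d/(2d−n) = 24/10 ≈ 2.4000.
⌊d/(2d−n)⌋ = 2.
Plotkin bound: M ≤ 2·2 = 4.
Given |C| = 2, check: satisfied.
This |C| is below the Plotkin bound.


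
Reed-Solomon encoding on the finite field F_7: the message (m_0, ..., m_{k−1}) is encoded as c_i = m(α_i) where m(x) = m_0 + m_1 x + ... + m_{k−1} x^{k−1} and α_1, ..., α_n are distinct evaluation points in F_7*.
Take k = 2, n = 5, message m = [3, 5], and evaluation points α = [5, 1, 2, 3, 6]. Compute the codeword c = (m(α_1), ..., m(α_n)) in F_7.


c = [0, 1, 6, 4, 5]

Message polynomial: m(x) = 3 + 5·x (mod 7).
For each evaluation point α_i, compute m(α_i) mod 7:
  α_1 = 5: Horner steps 5 → 0, so m(5) = 0.
  α_2 = 1: Horner steps 5 → 1, so m(1) = 1.
  α_3 = 2: Horner steps 5 → 6, so m(2) = 6.
  α_4 = 3: Horner steps 5 → 4, so m(3) = 4.
  α_5 = 6: Horner steps 5 → 5, so m(6) = 5.
Codeword c = [0, 1, 6, 4, 5] ∈ F_7^5.


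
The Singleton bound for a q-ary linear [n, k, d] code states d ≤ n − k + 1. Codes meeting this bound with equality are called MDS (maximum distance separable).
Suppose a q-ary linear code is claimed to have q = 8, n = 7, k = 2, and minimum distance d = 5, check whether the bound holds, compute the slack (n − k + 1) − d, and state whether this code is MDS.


Singleton RHS = n − k + 1 = 6, slack = 1, bound satisfied, not MDS.

Singleton bound: d ≤ n − k + 1.
Here n = 7, k = 2, so n − k + 1 = 6.
Given d = 5, check d ≤ 6: YES.
Slack = (n − k + 1) − d = 1.
The code is NOT MDS (slack = 1 > 0).
Description: the claimed parameters are [7, 2, 5]_8; such a code would be non-MDS.


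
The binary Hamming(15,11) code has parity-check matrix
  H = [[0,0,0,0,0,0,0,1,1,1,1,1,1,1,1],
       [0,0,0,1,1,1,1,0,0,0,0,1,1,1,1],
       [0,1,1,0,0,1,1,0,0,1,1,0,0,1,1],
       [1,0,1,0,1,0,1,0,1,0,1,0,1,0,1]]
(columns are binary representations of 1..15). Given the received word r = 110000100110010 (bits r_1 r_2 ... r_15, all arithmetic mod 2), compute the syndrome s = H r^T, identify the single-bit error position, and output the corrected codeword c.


s = (1, 0, 1, 1)^T, error position = 11, corrected codeword c = 110000100100010

Compute s = H r^T mod 2 one row at a time:
  s_1 = 0 + 0 + 1 + 1 + 0 + 0 + 1 + 0 = 3 ≡ 1 (mod 2).
  s_2 = 0 + 0 + 0 + 1 + 0 + 0 + 1 + 0 = 2 ≡ 0 (mod 2).
  s_3 = 1 + 0 + 0 + 1 + 1 + 1 + 1 + 0 = 5 ≡ 1 (mod 2).
  s_4 = 1 + 0 + 0 + 1 + 0 + 1 + 0 + 0 = 3 ≡ 1 (mod 2).
s = (1, 0, 1, 1)^T — this equals column 11 of H (binary 1011), so error is at position 11.
Correct: flip bit 11 of r = 110000100110010 to get c = 110000100100010.


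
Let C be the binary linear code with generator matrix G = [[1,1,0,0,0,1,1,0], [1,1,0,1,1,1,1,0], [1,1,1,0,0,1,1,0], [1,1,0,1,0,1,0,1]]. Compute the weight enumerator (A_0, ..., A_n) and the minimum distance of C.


Weight distribution: A_0 = 1, A_1 = 1, A_2 = 1, A_3 = 3, A_4 = 3, A_5 = 3, A_6 = 3, A_7 = 1. Minimum distance d = 1.

Enumerate all 2^4 = 16 messages m ∈ F_2^4.
For each, compute codeword c = mG in F_2^8, then tally its weight.
  m = 0000 → c = 00000000, weight = 0.
  m = 1000 → c = 11000110, weight = 4.
  m = 0100 → c = 11011110, weight = 6.
  m = 1100 → c = 00011000, weight = 2.
  m = 0010 → c = 11100110, weight = 5.
  m = 1010 → c = 00100000, weight = 1.
  m = 0110 → c = 00111000, weight = 3.
  m = 1110 → c = 11111110, weight = 7.
  m = 0001 → c = 11010101, weight = 5.
  m = 1001 → c = 00010011, weight = 3.
  m = 0101 → c = 00001011, weight = 3.
  m = 1101 → c = 11001101, weight = 5.
  m = 0011 → c = 00110011, weight = 4.
  m = 1011 → c = 11110101, weight = 6.
  m = 0111 → c = 11101101, weight = 6.
  m = 1111 → c = 00101011, weight = 4.
Tally weights:
  weight 0: 1 codewords.
  weight 1: 1 codewords.
  weight 2: 1 codewords.
  weight 3: 3 codewords.
  weight 4: 3 codewords.
  weight 5: 3 codewords.
  weight 6: 3 codewords.
  weight 7: 1 codewords.
Minimum distance d = smallest w > 0 with A_w > 0 = 1.
Sanity: Σ A_w = 16 = 2^4 = 16 ✓.


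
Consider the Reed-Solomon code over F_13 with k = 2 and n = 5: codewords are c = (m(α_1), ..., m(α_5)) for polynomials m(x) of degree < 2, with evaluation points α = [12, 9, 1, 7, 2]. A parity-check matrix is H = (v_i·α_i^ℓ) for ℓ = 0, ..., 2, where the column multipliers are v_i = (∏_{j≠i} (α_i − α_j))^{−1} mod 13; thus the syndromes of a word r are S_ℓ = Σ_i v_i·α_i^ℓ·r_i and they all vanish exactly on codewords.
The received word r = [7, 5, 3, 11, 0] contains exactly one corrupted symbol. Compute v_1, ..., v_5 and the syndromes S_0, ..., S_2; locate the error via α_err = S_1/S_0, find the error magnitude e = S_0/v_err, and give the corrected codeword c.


S = (2, 11, 2), error at position 1, error magnitude e = 11, c = [9, 5, 3, 11, 0].

Step 1: column multipliers v_i = (∏_{j≠i}(α_i − α_j))^{−1} mod 13.
  i = 1 (α = 12): (12−9)(12−1)(12−7)(12−2) = 3·11·5·10 = 1650 ≡ 12, so v_1 = 12^{−1} = 12 (mod 13).
  i = 2 (α = 9): (9−12)(9−1)(9−7)(9−2) = (−3)·8·2·7 = −336 ≡ 2, so v_2 = 2^{−1} = 7 (mod 13).
  i = 3 (α = 1): (1−12)(1−9)(1−7)(1−2) = (−11)·(−8)·(−6)·(−1) = 528 ≡ 8, so v_3 = 8^{−1} = 5 (mod 13).
  i = 4 (α = 7): (7−12)(7−9)(7−1)(7−2) = (−5)·(−2)·6·5 = 300 ≡ 1, so v_4 = 1^{−1} = 1 (mod 13).
  i = 5 (α = 2): (2−12)(2−9)(2−1)(2−7) = (−10)·(−7)·1·(−5) = −350 ≡ 1, so v_5 = 1^{−1} = 1 (mod 13).
  v = [12, 7, 5, 1, 1].
Step 2: syndromes of r = [7, 5, 3, 11, 0] (all sums mod 13).
  S_0 = Σ v_i r_i = 12·7 + 7·5 + 5·3 + 1·11 + 1·0 = 145 ≡ 2.
  S_1 = Σ v_i α_i r_i = 12·12·7 + 7·9·5 + 5·1·3 + 1·7·11 + 1·2·0 = 1415 ≡ 11.
  α_i^2 mod 13 = [1, 3, 1, 10, 4].
  S_2 = Σ v_i α_i^2 r_i = 12·1·7 + 7·3·5 + 5·1·3 + 1·10·11 + 1·4·0 = 314 ≡ 2.
  S = (2, 11, 2) ≠ 0, so r is not a codeword (an error is present).
Step 3: locate the error. For a single error e at position i, S_ℓ = v_i·e·α_i^ℓ, so α_err = S_1/S_0.
  S_0^{−1} = 2^{−1} = 7 (mod 13), so α_err = 11·7 = 77 ≡ 12 = α_1. Error position i = 1.
  Consistency check: S_2/S_1 = 2·6 = 12 ≡ 12 = α_err ✓ (single-error assumption holds).
Step 4: error magnitude e = S_0/v_1 = S_0·∏_{j≠1}(α_1 − α_j) = 2·12 = 24 ≡ 11 (mod 13).
Step 5: correct position 1: c_1 = r_1 − e = 7 − 11 ≡ 9 (mod 13). Hence c = [9, 5, 3, 11, 0].
  Check: interpolating c through the α_i gives m(x) = 6 + 10·x (degree < 2) with m(α_i) = c_i for every i, so c is indeed a codeword.


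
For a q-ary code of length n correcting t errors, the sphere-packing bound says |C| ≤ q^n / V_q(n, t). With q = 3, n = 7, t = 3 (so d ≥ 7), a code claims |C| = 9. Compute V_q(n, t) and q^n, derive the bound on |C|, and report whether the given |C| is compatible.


V_q(n, t) = 379, q^n = 2187, Hamming bound = 5, |C| = 9 > bound (violated).

Step 1: Compute V_q(n, t) = Σ_{j=0}^3 C(n, j) (q−1)^j.
  j = 0: C(7,0)·(2)^0 = 1·1 = 1.
  j = 1: C(7,1)·(2)^1 = 7·2 = 14.
  j = 2: C(7,2)·(2)^2 = 21·4 = 84.
  j = 3: C(7,3)·(2)^3 = 35·8 = 280.
  V_q(n, t) = 1 + 14 + 84 + 280 = 379.
Step 2: q^n = 3^7 = 2187.
Step 3: Hamming bound ⌊q^n / V_q(n,t)⌋ = ⌊2187/379⌋ = 5.
Step 4: Compare |C| = 9 to 5: violated.
The claimed |C| lies above the Hamming bound, so no 3-ary code of length 7 with d ≥ 7 can have 9 codewords.


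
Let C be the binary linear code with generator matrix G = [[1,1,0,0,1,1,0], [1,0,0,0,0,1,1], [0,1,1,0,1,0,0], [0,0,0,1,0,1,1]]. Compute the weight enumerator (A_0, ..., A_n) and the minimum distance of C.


Weight distribution: A_0 = 1, A_2 = 2, A_3 = 6, A_4 = 3, A_5 = 2, A_6 = 2. Minimum distance d = 2.

Enumerate all 2^4 = 16 messages m ∈ F_2^4.
For each, compute codeword c = mG in F_2^7, then tally its weight.
  m = 0000 → c = 0000000, weight = 0.
  m = 1000 → c = 1100110, weight = 4.
  m = 0100 → c = 1000011, weight = 3.
  m = 1100 → c = 0100101, weight = 3.
  m = 0010 → c = 0110100, weight = 3.
  m = 1010 → c = 1010010, weight = 3.
  m = 0110 → c = 1110111, weight = 6.
  m = 1110 → c = 0010001, weight = 2.
  m = 0001 → c = 0001011, weight = 3.
  m = 1001 → c = 1101101, weight = 5.
  m = 0101 → c = 1001000, weight = 2.
  m = 1101 → c = 0101110, weight = 4.
  m = 0011 → c = 0111111, weight = 6.
  m = 1011 → c = 1011001, weight = 4.
  m = 0111 → c = 1111100, weight = 5.
  m = 1111 → c = 0011010, weight = 3.
Tally weights:
  weight 0: 1 codewords.
  weight 2: 2 codewords.
  weight 3: 6 codewords.
  weight 4: 3 codewords.
  weight 5: 2 codewords.
  weight 6: 2 codewords.
Minimum distance d = smallest w > 0 with A_w > 0 = 2.
Sanity: Σ A_w = 16 = 2^4 = 16 ✓.


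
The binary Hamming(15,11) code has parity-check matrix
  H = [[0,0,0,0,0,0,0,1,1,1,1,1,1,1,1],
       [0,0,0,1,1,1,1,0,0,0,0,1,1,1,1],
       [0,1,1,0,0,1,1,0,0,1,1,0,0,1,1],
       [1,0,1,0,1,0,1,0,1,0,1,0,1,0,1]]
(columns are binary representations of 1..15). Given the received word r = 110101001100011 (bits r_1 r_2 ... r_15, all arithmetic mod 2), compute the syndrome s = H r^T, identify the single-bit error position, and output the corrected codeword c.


s = (0, 0, 1, 1)^T, error position = 3, corrected codeword c = 111101001100011

Compute s = H r^T mod 2 one row at a time:
  s_1 = 0 + 1 + 1 + 0 + 0 + 0 + 1 + 1 = 4 ≡ 0 (mod 2).
  s_2 = 1 + 0 + 1 + 0 + 0 + 0 + 1 + 1 = 4 ≡ 0 (mod 2).
  s_3 = 1 + 0 + 1 + 0 + 1 + 0 + 1 + 1 = 5 ≡ 1 (mod 2).
  s_4 = 1 + 0 + 0 + 0 + 1 + 0 + 0 + 1 = 3 ≡ 1 (mod 2).
s = (0, 0, 1, 1)^T — this equals column 3 of H (binary 0011), so error is at position 3.
Correct: flip bit 3 of r = 110101001100011 to get c = 111101001100011.


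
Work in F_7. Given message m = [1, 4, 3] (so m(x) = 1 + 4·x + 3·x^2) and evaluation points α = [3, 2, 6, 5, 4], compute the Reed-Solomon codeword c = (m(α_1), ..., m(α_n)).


c = [5, 0, 0, 5, 2]

Message polynomial: m(x) = 1 + 4·x + 3·x^2 (mod 7).
For each evaluation point α_i, compute m(α_i) mod 7:
  α_1 = 3: Horner steps 3 → 6 → 5, so m(3) = 5.
  α_2 = 2: Horner steps 3 → 3 → 0, so m(2) = 0.
  α_3 = 6: Horner steps 3 → 1 → 0, so m(6) = 0.
  α_4 = 5: Horner steps 3 → 5 → 5, so m(5) = 5.
  α_5 = 4: Horner steps 3 → 2 → 2, so m(4) = 2.
Codeword c = [5, 0, 0, 5, 2] ∈ F_7^5.


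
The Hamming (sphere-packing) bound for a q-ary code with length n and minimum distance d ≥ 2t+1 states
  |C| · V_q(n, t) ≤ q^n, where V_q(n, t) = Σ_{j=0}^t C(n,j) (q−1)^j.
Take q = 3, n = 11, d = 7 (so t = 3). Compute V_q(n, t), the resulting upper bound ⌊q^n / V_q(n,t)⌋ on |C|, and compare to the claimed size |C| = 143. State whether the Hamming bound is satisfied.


V_q(n, t) = 1563, q^n = 177147, Hamming bound = 113, |C| = 143 > bound (violated).

Step 1: Compute V_q(n, t) = Σ_{j=0}^3 C(n, j) (q−1)^j.
  j = 0: C(11,0)·(2)^0 = 1·1 = 1.
  j = 1: C(11,1)·(2)^1 = 11·2 = 22.
  j = 2: C(11,2)·(2)^2 = 55·4 = 220.
  j = 3: C(11,3)·(2)^3 = 165·8 = 1320.
  V_q(n, t) = 1 + 22 + 220 + 1320 = 1563.
Step 2: q^n = 3^11 = 177147.
Step 3: Hamming bound ⌊q^n / V_q(n,t)⌋ = ⌊177147/1563⌋ = 113.
Step 4: Compare |C| = 143 to 113: violated.
The claimed |C| lies above the Hamming bound, so no 3-ary code of length 11 with d ≥ 7 can have 143 codewords.


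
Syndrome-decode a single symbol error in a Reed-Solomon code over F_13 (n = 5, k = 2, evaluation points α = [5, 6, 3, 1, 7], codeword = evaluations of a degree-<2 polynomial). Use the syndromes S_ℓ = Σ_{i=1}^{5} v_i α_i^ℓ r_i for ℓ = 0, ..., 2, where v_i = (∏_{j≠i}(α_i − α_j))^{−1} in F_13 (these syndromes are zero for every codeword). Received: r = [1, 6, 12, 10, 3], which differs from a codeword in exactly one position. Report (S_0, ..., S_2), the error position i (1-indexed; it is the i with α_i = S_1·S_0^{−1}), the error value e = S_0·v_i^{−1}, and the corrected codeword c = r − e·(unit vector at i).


S = (11, 1, 6), error at position 2, error magnitude e = 4, c = [1, 2, 12, 10, 3].

Step 1: column multipliers v_i = (∏_{j≠i}(α_i − α_j))^{−1} mod 13.
  i = 1 (α = 5): (5−6)(5−3)(5−1)(5−7) = (−1)·2·4·(−2) = 16 ≡ 3, so v_1 = 3^{−1} = 9 (mod 13).
  i = 2 (α = 6): (6−5)(6−3)(6−1)(6−7) = 1·3·5·(−1) = −15 ≡ 11, so v_2 = 11^{−1} = 6 (mod 13).
  i = 3 (α = 3): (3−5)(3−6)(3−1)(3−7) = (−2)·(−3)·2·(−4) = −48 ≡ 4, so v_3 = 4^{−1} = 10 (mod 13).
  i = 4 (α = 1): (1−5)(1−6)(1−3)(1−7) = (−4)·(−5)·(−2)·(−6) = 240 ≡ 6, so v_4 = 6^{−1} = 11 (mod 13).
  i = 5 (α = 7): (7−5)(7−6)(7−3)(7−1) = 2·1·4·6 = 48 ≡ 9, so v_5 = 9^{−1} = 3 (mod 13).
  v = [9, 6, 10, 11, 3].
Step 2: syndromes of r = [1, 6, 12, 10, 3] (all sums mod 13).
  S_0 = Σ v_i r_i = 9·1 + 6·6 + 10·12 + 11·10 + 3·3 = 284 ≡ 11.
  S_1 = Σ v_i α_i r_i = 9·5·1 + 6·6·6 + 10·3·12 + 11·1·10 + 3·7·3 = 794 ≡ 1.
  α_i^2 mod 13 = [12, 10, 9, 1, 10].
  S_2 = Σ v_i α_i^2 r_i = 9·12·1 + 6·10·6 + 10·9·12 + 11·1·10 + 3·10·3 = 1748 ≡ 6.
  S = (11, 1, 6) ≠ 0, so r is not a codeword (an error is present).
Step 3: locate the error. For a single error e at position i, S_ℓ = v_i·e·α_i^ℓ, so α_err = S_1/S_0.
  S_0^{−1} = 11^{−1} = 6 (mod 13), so α_err = 1·6 = 6 ≡ 6 = α_2. Error position i = 2.
  Consistency check: S_2/S_1 = 6·1 = 6 ≡ 6 = α_err ✓ (single-error assumption holds).
Step 4: error magnitude e = S_0/v_2 = S_0·∏_{j≠2}(α_2 − α_j) = 11·11 = 121 ≡ 4 (mod 13).
Step 5: correct position 2: c_2 = r_2 − e = 6 − 4 ≡ 2 (mod 13). Hence c = [1, 2, 12, 10, 3].
  Check: interpolating c through the α_i gives m(x) = 9 + 1·x (degree < 2) with m(α_i) = c_i for every i, so c is indeed a codeword.


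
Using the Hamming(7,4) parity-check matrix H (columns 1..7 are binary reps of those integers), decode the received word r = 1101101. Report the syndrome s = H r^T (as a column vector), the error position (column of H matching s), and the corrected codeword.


s = (1, 0, 1)^T, error position = 5, corrected codeword c = 1101001

Compute s = H r^T mod 2 one row at a time:
  s_1 = 1 + 1 + 0 + 1 = 3 ≡ 1 (mod 2).
  s_2 = 1 + 0 + 0 + 1 = 2 ≡ 0 (mod 2).
  s_3 = 1 + 0 + 1 + 1 = 3 ≡ 1 (mod 2).
s = (1, 0, 1)^T — this equals column 5 of H (binary 101), so error is at position 5.
Correct: flip bit 5 of r = 1101101 to get c = 1101001.


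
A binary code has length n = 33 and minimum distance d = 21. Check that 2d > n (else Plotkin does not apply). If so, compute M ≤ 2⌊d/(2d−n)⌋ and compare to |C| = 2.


Plotkin bound M ≤ 4; given |C| = 2 ≤ bound (satisfied).

Check applicability: 2d = 42, n = 33.
2d − n = 9 > 0, so Plotkin applies.
Compute d/(2d−n) = 21/9 ≈ 2.3333.
⌊d/(2d−n)⌋ = 2.
Plotkin bound: M ≤ 2·2 = 4.
Given |C| = 2, check: satisfied.
This |C| is below the Plotkin bound.


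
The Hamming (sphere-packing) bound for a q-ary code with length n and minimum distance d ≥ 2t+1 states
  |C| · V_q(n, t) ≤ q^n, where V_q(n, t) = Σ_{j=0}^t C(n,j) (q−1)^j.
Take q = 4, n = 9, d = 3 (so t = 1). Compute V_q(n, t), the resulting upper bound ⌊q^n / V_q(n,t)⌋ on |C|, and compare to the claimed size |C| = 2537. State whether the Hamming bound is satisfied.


V_q(n, t) = 28, q^n = 262144, Hamming bound = 9362, |C| = 2537 ≤ bound (satisfied).

Step 1: Compute V_q(n, t) = Σ_{j=0}^1 C(n, j) (q−1)^j.
  j = 0: C(9,0)·(3)^0 = 1·1 = 1.
  j = 1: C(9,1)·(3)^1 = 9·3 = 27.
  V_q(n, t) = 1 + 27 = 28.
Step 2: q^n = 4^9 = 262144.
Step 3: Hamming bound ⌊q^n / V_q(n,t)⌋ = ⌊262144/28⌋ = 9362.
Step 4: Compare |C| = 2537 to 9362: satisfied.
The claimed |C| lies below the Hamming bound.


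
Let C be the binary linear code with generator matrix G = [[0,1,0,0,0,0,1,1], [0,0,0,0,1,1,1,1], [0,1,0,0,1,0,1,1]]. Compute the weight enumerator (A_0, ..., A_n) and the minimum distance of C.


Weight distribution: A_0 = 1, A_1 = 1, A_2 = 1, A_3 = 3, A_4 = 2. Minimum distance d = 1.

Enumerate all 2^3 = 8 messages m ∈ F_2^3.
For each, compute codeword c = mG in F_2^8, then tally its weight.
  m = 000 → c = 00000000, weight = 0.
  m = 100 → c = 01000011, weight = 3.
  m = 010 → c = 00001111, weight = 4.
  m = 110 → c = 01001100, weight = 3.
  m = 001 → c = 01001011, weight = 4.
  m = 101 → c = 00001000, weight = 1.
  m = 011 → c = 01000100, weight = 2.
  m = 111 → c = 00000111, weight = 3.
Tally weights:
  weight 0: 1 codewords.
  weight 1: 1 codewords.
  weight 2: 1 codewords.
  weight 3: 3 codewords.
  weight 4: 2 codewords.
Minimum distance d = smallest w > 0 with A_w > 0 = 1.
Sanity: Σ A_w = 8 = 2^3 = 8 ✓.


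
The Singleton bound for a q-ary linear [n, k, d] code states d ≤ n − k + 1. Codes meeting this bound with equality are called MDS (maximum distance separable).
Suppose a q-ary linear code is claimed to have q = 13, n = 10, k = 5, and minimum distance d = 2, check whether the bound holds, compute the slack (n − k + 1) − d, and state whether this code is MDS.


Singleton RHS = n − k + 1 = 6, slack = 4, bound satisfied, not MDS.

Singleton bound: d ≤ n − k + 1.
Here n = 10, k = 5, so n − k + 1 = 6.
Given d = 2, check d ≤ 6: YES.
Slack = (n − k + 1) − d = 4.
The code is NOT MDS (slack = 4 > 0).
Description: the claimed parameters are [10, 5, 2]_13; such a code would be non-MDS.


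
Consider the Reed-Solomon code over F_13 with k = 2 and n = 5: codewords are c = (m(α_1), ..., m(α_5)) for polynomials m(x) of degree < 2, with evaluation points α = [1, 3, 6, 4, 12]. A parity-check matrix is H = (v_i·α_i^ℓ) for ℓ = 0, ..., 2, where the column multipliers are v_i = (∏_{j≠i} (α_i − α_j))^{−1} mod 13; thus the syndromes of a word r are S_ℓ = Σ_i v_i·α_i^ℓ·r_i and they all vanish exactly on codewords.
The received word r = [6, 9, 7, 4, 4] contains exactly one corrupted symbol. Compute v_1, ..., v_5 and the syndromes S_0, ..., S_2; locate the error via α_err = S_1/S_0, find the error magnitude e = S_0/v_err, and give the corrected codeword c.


S = (2, 11, 2), error at position 5, error magnitude e = 1, c = [6, 9, 7, 4, 3].

Step 1: column multipliers v_i = (∏_{j≠i}(α_i − α_j))^{−1} mod 13.
  i = 1 (α = 1): (1−3)(1−6)(1−4)(1−12) = (−2)·(−5)·(−3)·(−11) = 330 ≡ 5, so v_1 = 5^{−1} = 8 (mod 13).
  i = 2 (α = 3): (3−1)(3−6)(3−4)(3−12) = 2·(−3)·(−1)·(−9) = −54 ≡ 11, so v_2 = 11^{−1} = 6 (mod 13).
  i = 3 (α = 6): (6−1)(6−3)(6−4)(6−12) = 5·3·2·(−6) = −180 ≡ 2, so v_3 = 2^{−1} = 7 (mod 13).
  i = 4 (α = 4): (4−1)(4−3)(4−6)(4−12) = 3·1·(−2)·(−8) = 48 ≡ 9, so v_4 = 9^{−1} = 3 (mod 13).
  i = 5 (α = 12): (12−1)(12−3)(12−6)(12−4) = 11·9·6·8 = 4752 ≡ 7, so v_5 = 7^{−1} = 2 (mod 13).
  v = [8, 6, 7, 3, 2].
Step 2: syndromes of r = [6, 9, 7, 4, 4] (all sums mod 13).
  S_0 = Σ v_i r_i = 8·6 + 6·9 + 7·7 + 3·4 + 2·4 = 171 ≡ 2.
  S_1 = Σ v_i α_i r_i = 8·1·6 + 6·3·9 + 7·6·7 + 3·4·4 + 2·12·4 = 648 ≡ 11.
  α_i^2 mod 13 = [1, 9, 10, 3, 1].
  S_2 = Σ v_i α_i^2 r_i = 8·1·6 + 6·9·9 + 7·10·7 + 3·3·4 + 2·1·4 = 1068 ≡ 2.
  S = (2, 11, 2) ≠ 0, so r is not a codeword (an error is present).
Step 3: locate the error. For a single error e at position i, S_ℓ = v_i·e·α_i^ℓ, so α_err = S_1/S_0.
  S_0^{−1} = 2^{−1} = 7 (mod 13), so α_err = 11·7 = 77 ≡ 12 = α_5. Error position i = 5.
  Consistency check: S_2/S_1 = 2·6 = 12 ≡ 12 = α_err ✓ (single-error assumption holds).
Step 4: error magnitude e = S_0/v_5 = S_0·∏_{j≠5}(α_5 − α_j) = 2·7 = 14 ≡ 1 (mod 13).
Step 5: correct position 5: c_5 = r_5 − e = 4 − 1 ≡ 3 (mod 13). Hence c = [6, 9, 7, 4, 3].
  Check: interpolating c through the α_i gives m(x) = 11 + 8·x (degree < 2) with m(α_i) = c_i for every i, so c is indeed a codeword.


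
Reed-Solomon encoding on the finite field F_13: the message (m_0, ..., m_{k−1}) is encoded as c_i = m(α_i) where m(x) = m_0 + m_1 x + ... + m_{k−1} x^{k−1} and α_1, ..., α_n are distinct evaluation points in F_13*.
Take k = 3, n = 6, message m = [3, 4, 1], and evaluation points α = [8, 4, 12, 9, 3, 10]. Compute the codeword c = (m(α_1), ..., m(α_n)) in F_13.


c = [8, 9, 0, 3, 11, 0]

Message polynomial: m(x) = 3 + 4·x + 1·x^2 (mod 13).
For each evaluation point α_i, compute m(α_i) mod 13:
  α_1 = 8: Horner steps 1 → 12 → 8, so m(8) = 8.
  α_2 = 4: Horner steps 1 → 8 → 9, so m(4) = 9.
  α_3 = 12: Horner steps 1 → 3 → 0, so m(12) = 0.
  α_4 = 9: Horner steps 1 → 0 → 3, so m(9) = 3.
  α_5 = 3: Horner steps 1 → 7 → 11, so m(3) = 11.
  α_6 = 10: Horner steps 1 → 1 → 0, so m(10) = 0.
Codeword c = [8, 9, 0, 3, 11, 0] ∈ F_13^6.


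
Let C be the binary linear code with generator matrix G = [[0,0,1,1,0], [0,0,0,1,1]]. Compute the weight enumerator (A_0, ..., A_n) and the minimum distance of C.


Weight distribution: A_0 = 1, A_2 = 3. Minimum distance d = 2.

Enumerate all 2^2 = 4 messages m ∈ F_2^2.
For each, compute codeword c = mG in F_2^5, then tally its weight.
  m = 00 → c = 00000, weight = 0.
  m = 10 → c = 00110, weight = 2.
  m = 01 → c = 00011, weight = 2.
  m = 11 → c = 00101, weight = 2.
Tally weights:
  weight 0: 1 codewords.
  weight 2: 3 codewords.
Minimum distance d = smallest w > 0 with A_w > 0 = 2.
Sanity: Σ A_w = 4 = 2^2 = 4 ✓.


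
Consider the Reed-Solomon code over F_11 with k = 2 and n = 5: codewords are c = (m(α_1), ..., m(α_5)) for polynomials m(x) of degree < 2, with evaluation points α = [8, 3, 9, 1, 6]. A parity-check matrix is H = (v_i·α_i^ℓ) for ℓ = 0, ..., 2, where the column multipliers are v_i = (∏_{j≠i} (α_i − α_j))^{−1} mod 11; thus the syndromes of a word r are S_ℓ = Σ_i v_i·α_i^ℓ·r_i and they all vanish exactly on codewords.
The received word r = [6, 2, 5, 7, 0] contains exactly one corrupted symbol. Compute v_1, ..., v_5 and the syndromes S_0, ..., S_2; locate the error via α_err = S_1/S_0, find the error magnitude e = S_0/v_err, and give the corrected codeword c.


S = (7, 8, 6), error at position 3, error magnitude e = 7, c = [6, 2, 9, 7, 0].

Step 1: column multipliers v_i = (∏_{j≠i}(α_i − α_j))^{−1} mod 11.
  i = 1 (α = 8): (8−3)(8−9)(8−1)(8−6) = 5·(−1)·7·2 = −70 ≡ 7, so v_1 = 7^{−1} = 8 (mod 11).
  i = 2 (α = 3): (3−8)(3−9)(3−1)(3−6) = (−5)·(−6)·2·(−3) = −180 ≡ 7, so v_2 = 7^{−1} = 8 (mod 11).
  i = 3 (α = 9): (9−8)(9−3)(9−1)(9−6) = 1·6·8·3 = 144 ≡ 1, so v_3 = 1^{−1} = 1 (mod 11).
  i = 4 (α = 1): (1−8)(1−3)(1−9)(1−6) = (−7)·(−2)·(−8)·(−5) = 560 ≡ 10, so v_4 = 10^{−1} = 10 (mod 11).
  i = 5 (α = 6): (6−8)(6−3)(6−9)(6−1) = (−2)·3·(−3)·5 = 90 ≡ 2, so v_5 = 2^{−1} = 6 (mod 11).
  v = [8, 8, 1, 10, 6].
Step 2: syndromes of r = [6, 2, 5, 7, 0] (all sums mod 11).
  S_0 = Σ v_i r_i = 8·6 + 8·2 + 1·5 + 10·7 + 6·0 = 139 ≡ 7.
  S_1 = Σ v_i α_i r_i = 8·8·6 + 8·3·2 + 1·9·5 + 10·1·7 + 6·6·0 = 547 ≡ 8.
  α_i^2 mod 11 = [9, 9, 4, 1, 3].
  S_2 = Σ v_i α_i^2 r_i = 8·9·6 + 8·9·2 + 1·4·5 + 10·1·7 + 6·3·0 = 666 ≡ 6.
  S = (7, 8, 6) ≠ 0, so r is not a codeword (an error is present).
Step 3: locate the error. For a single error e at position i, S_ℓ = v_i·e·α_i^ℓ, so α_err = S_1/S_0.
  S_0^{−1} = 7^{−1} = 8 (mod 11), so α_err = 8·8 = 64 ≡ 9 = α_3. Error position i = 3.
  Consistency check: S_2/S_1 = 6·7 = 42 ≡ 9 = α_err ✓ (single-error assumption holds).
Step 4: error magnitude e = S_0/v_3 = S_0·∏_{j≠3}(α_3 − α_j) = 7·1 = 7 ≡ 7 (mod 11).
Step 5: correct position 3: c_3 = r_3 − e = 5 − 7 ≡ 9 (mod 11). Hence c = [6, 2, 9, 7, 0].
  Check: interpolating c through the α_i gives m(x) = 4 + 3·x (degree < 2) with m(α_i) = c_i for every i, so c is indeed a codeword.


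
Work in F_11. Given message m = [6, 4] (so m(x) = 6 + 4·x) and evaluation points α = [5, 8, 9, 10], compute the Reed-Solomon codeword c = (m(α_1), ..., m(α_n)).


c = [4, 5, 9, 2]

Message polynomial: m(x) = 6 + 4·x (mod 11).
For each evaluation point α_i, compute m(α_i) mod 11:
  α_1 = 5: Horner steps 4 → 4, so m(5) = 4.
  α_2 = 8: Horner steps 4 → 5, so m(8) = 5.
  α_3 = 9: Horner steps 4 → 9, so m(9) = 9.
  α_4 = 10: Horner steps 4 → 2, so m(10) = 2.
Codeword c = [4, 5, 9, 2] ∈ F_11^4.


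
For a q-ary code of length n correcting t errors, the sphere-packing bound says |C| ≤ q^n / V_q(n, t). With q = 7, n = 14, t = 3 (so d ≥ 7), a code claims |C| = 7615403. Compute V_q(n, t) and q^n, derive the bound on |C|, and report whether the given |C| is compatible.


V_q(n, t) = 81985, q^n = 678223072849, Hamming bound = 8272526, |C| = 7615403 ≤ bound (satisfied).

Step 1: Compute V_q(n, t) = Σ_{j=0}^3 C(n, j) (q−1)^j.
  j = 0: C(14,0)·(6)^0 = 1·1 = 1.
  j = 1: C(14,1)·(6)^1 = 14·6 = 84.
  j = 2: C(14,2)·(6)^2 = 91·36 = 3276.
  j = 3: C(14,3)·(6)^3 = 364·216 = 78624.
  V_q(n, t) = 1 + 84 + 3276 + 78624 = 81985.
Step 2: q^n = 7^14 = 678223072849.
Step 3: Hamming bound ⌊q^n / V_q(n,t)⌋ = ⌊678223072849/81985⌋ = 8272526.
Step 4: Compare |C| = 7615403 to 8272526: satisfied.
The claimed |C| lies below the Hamming bound.


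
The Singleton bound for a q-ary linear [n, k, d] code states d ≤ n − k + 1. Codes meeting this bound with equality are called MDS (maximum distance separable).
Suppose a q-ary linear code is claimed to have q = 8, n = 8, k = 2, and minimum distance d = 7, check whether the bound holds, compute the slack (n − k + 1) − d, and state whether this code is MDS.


Singleton RHS = n − k + 1 = 7, slack = 0, bound satisfied, MDS.

Singleton bound: d ≤ n − k + 1.
Here n = 8, k = 2, so n − k + 1 = 7.
Given d = 7, check d ≤ 7: YES.
Slack = (n − k + 1) − d = 0.
The code is MDS (slack = 0).
Description: the claimed parameters are [8, 2, 7]_8; such a code would be MDS (meets Singleton bound).


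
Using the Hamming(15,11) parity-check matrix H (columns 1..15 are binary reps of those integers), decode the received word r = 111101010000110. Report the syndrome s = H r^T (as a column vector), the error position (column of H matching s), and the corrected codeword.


s = (1, 0, 0, 1)^T, error position = 9, corrected codeword c = 111101011000110

Compute s = H r^T mod 2 one row at a time:
  s_1 = 1 + 0 + 0 + 0 + 0 + 1 + 1 + 0 = 3 ≡ 1 (mod 2).
  s_2 = 1 + 0 + 1 + 0 + 0 + 1 + 1 + 0 = 4 ≡ 0 (mod 2).
  s_3 = 1 + 1 + 1 + 0 + 0 + 0 + 1 + 0 = 4 ≡ 0 (mod 2).
  s_4 = 1 + 1 + 0 + 0 + 0 + 0 + 1 + 0 = 3 ≡ 1 (mod 2).
s = (1, 0, 0, 1)^T — this equals column 9 of H (binary 1001), so error is at position 9.
Correct: flip bit 9 of r = 111101010000110 to get c = 111101011000110.


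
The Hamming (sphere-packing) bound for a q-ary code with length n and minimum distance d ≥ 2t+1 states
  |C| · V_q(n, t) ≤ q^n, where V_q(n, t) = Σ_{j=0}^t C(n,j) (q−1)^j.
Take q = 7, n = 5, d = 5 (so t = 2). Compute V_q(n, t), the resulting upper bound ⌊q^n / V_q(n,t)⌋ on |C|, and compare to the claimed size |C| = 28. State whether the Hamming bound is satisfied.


V_q(n, t) = 391, q^n = 16807, Hamming bound = 42, |C| = 28 ≤ bound (satisfied).

Step 1: Compute V_q(n, t) = Σ_{j=0}^2 C(n, j) (q−1)^j.
  j = 0: C(5,0)·(6)^0 = 1·1 = 1.
  j = 1: C(5,1)·(6)^1 = 5·6 = 30.
  j = 2: C(5,2)·(6)^2 = 10·36 = 360.
  V_q(n, t) = 1 + 30 + 360 = 391.
Step 2: q^n = 7^5 = 16807.
Step 3: Hamming bound ⌊q^n / V_q(n,t)⌋ = ⌊16807/391⌋ = 42.
Step 4: Compare |C| = 28 to 42: satisfied.
The claimed |C| lies below the Hamming bound.


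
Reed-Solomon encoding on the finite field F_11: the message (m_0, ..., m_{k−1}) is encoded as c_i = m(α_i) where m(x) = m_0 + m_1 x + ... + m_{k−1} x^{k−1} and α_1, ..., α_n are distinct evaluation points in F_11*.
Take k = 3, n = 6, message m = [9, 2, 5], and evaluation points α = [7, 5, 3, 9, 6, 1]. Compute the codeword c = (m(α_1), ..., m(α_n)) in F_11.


c = [4, 1, 5, 3, 3, 5]

Message polynomial: m(x) = 9 + 2·x + 5·x^2 (mod 11).
For each evaluation point α_i, compute m(α_i) mod 11:
  α_1 = 7: Horner steps 5 → 4 → 4, so m(7) = 4.
  α_2 = 5: Horner steps 5 → 5 → 1, so m(5) = 1.
  α_3 = 3: Horner steps 5 → 6 → 5, so m(3) = 5.
  α_4 = 9: Horner steps 5 → 3 → 3, so m(9) = 3.
  α_5 = 6: Horner steps 5 → 10 → 3, so m(6) = 3.
  α_6 = 1: Horner steps 5 → 7 → 5, so m(1) = 5.
Codeword c = [4, 1, 5, 3, 3, 5] ∈ F_11^6.


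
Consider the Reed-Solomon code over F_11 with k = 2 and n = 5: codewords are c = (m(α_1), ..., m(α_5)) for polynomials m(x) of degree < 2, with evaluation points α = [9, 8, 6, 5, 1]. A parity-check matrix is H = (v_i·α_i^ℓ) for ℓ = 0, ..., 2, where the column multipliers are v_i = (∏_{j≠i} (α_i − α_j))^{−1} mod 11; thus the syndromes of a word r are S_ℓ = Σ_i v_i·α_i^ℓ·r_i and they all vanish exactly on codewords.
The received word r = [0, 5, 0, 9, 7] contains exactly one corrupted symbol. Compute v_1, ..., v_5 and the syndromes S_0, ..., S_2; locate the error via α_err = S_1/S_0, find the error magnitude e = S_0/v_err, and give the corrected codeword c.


S = (5, 8, 4), error at position 3, error magnitude e = 7, c = [0, 5, 4, 9, 7].

Step 1: column multipliers v_i = (∏_{j≠i}(α_i − α_j))^{−1} mod 11.
  i = 1 (α = 9): (9−8)(9−6)(9−5)(9−1) = 1·3·4·8 = 96 ≡ 8, so v_1 = 8^{−1} = 7 (mod 11).
  i = 2 (α = 8): (8−9)(8−6)(8−5)(8−1) = (−1)·2·3·7 = −42 ≡ 2, so v_2 = 2^{−1} = 6 (mod 11).
  i = 3 (α = 6): (6−9)(6−8)(6−5)(6−1) = (−3)·(−2)·1·5 = 30 ≡ 8, so v_3 = 8^{−1} = 7 (mod 11).
  i = 4 (α = 5): (5−9)(5−8)(5−6)(5−1) = (−4)·(−3)·(−1)·4 = −48 ≡ 7, so v_4 = 7^{−1} = 8 (mod 11).
  i = 5 (α = 1): (1−9)(1−8)(1−6)(1−5) = (−8)·(−7)·(−5)·(−4) = 1120 ≡ 9, so v_5 = 9^{−1} = 5 (mod 11).
  v = [7, 6, 7, 8, 5].
Step 2: syndromes of r = [0, 5, 0, 9, 7] (all sums mod 11).
  S_0 = Σ v_i r_i = 7·0 + 6·5 + 7·0 + 8·9 + 5·7 = 137 ≡ 5.
  S_1 = Σ v_i α_i r_i = 7·9·0 + 6·8·5 + 7·6·0 + 8·5·9 + 5·1·7 = 635 ≡ 8.
  α_i^2 mod 11 = [4, 9, 3, 3, 1].
  S_2 = Σ v_i α_i^2 r_i = 7·4·0 + 6·9·5 + 7·3·0 + 8·3·9 + 5·1·7 = 521 ≡ 4.
  S = (5, 8, 4) ≠ 0, so r is not a codeword (an error is present).
Step 3: locate the error. For a single error e at position i, S_ℓ = v_i·e·α_i^ℓ, so α_err = S_1/S_0.
  S_0^{−1} = 5^{−1} = 9 (mod 11), so α_err = 8·9 = 72 ≡ 6 = α_3. Error position i = 3.
  Consistency check: S_2/S_1 = 4·7 = 28 ≡ 6 = α_err ✓ (single-error assumption holds).
Step 4: error magnitude e = S_0/v_3 = S_0·∏_{j≠3}(α_3 − α_j) = 5·8 = 40 ≡ 7 (mod 11).
Step 5: correct position 3: c_3 = r_3 − e = 0 − 7 ≡ 4 (mod 11). Hence c = [0, 5, 4, 9, 7].
  Check: interpolating c through the α_i gives m(x) = 1 + 6·x (degree < 2) with m(α_i) = c_i for every i, so c is indeed a codeword.


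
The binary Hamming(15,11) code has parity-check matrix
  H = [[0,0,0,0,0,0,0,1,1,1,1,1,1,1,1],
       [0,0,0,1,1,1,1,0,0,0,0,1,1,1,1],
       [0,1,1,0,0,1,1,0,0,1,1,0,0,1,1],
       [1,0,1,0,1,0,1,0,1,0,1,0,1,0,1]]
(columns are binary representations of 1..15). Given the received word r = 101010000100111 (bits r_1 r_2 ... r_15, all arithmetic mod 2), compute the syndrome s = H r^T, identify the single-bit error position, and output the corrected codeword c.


s = (0, 0, 0, 1)^T, error position = 1, corrected codeword c = 001010000100111

Compute s = H r^T mod 2 one row at a time:
  s_1 = 0 + 0 + 1 + 0 + 0 + 1 + 1 + 1 = 4 ≡ 0 (mod 2).
  s_2 = 0 + 1 + 0 + 0 + 0 + 1 + 1 + 1 = 4 ≡ 0 (mod 2).
  s_3 = 0 + 1 + 0 + 0 + 1 + 0 + 1 + 1 = 4 ≡ 0 (mod 2).
  s_4 = 1 + 1 + 1 + 0 + 0 + 0 + 1 + 1 = 5 ≡ 1 (mod 2).
s = (0, 0, 0, 1)^T — this equals column 1 of H (binary 0001), so error is at position 1.
Correct: flip bit 1 of r = 101010000100111 to get c = 001010000100111.


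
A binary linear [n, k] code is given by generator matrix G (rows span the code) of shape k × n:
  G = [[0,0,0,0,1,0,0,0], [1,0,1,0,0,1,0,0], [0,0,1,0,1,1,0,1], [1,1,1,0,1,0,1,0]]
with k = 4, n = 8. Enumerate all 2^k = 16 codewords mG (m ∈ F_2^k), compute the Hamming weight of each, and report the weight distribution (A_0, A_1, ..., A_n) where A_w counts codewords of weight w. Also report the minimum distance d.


Weight distribution: A_0 = 1, A_1 = 1, A_2 = 1, A_3 = 4, A_4 = 5, A_5 = 3, A_6 = 1. Minimum distance d = 1.

Enumerate all 2^4 = 16 messages m ∈ F_2^4.
For each, compute codeword c = mG in F_2^8, then tally its weight.
  m = 0000 → c = 00000000, weight = 0.
  m = 1000 → c = 00001000, weight = 1.
  m = 0100 → c = 10100100, weight = 3.
  m = 1100 → c = 10101100, weight = 4.
  m = 0010 → c = 00101101, weight = 4.
  m = 1010 → c = 00100101, weight = 3.
  m = 0110 → c = 10001001, weight = 3.
  m = 1110 → c = 10000001, weight = 2.
  m = 0001 → c = 11101010, weight = 5.
  m = 1001 → c = 11100010, weight = 4.
  m = 0101 → c = 01001110, weight = 4.
  m = 1101 → c = 01000110, weight = 3.
  m = 0011 → c = 11000111, weight = 5.
  m = 1011 → c = 11001111, weight = 6.
  m = 0111 → c = 01100011, weight = 4.
  m = 1111 → c = 01101011, weight = 5.
Tally weights:
  weight 0: 1 codewords.
  weight 1: 1 codewords.
  weight 2: 1 codewords.
  weight 3: 4 codewords.
  weight 4: 5 codewords.
  weight 5: 3 codewords.
  weight 6: 1 codewords.
Minimum distance d = smallest w > 0 with A_w > 0 = 1.
Sanity: Σ A_w = 16 = 2^4 = 16 ✓.


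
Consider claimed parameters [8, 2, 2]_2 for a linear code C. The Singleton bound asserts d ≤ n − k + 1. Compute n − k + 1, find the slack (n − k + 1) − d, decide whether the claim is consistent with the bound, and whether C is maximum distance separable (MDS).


Singleton RHS = n − k + 1 = 7, slack = 5, bound satisfied, not MDS.

Singleton bound: d ≤ n − k + 1.
Here n = 8, k = 2, so n − k + 1 = 7.
Given d = 2, check d ≤ 7: YES.
Slack = (n − k + 1) − d = 5.
The code is NOT MDS (slack = 5 > 0).
Description: the claimed parameters are [8, 2, 2]_2; such a code would be non-MDS.


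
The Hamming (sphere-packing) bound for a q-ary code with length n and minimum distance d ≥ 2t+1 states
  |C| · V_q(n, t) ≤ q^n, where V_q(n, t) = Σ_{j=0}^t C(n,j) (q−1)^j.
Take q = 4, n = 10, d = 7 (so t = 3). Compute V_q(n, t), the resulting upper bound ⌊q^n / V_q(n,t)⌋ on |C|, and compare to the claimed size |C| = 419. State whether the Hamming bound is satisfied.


V_q(n, t) = 3676, q^n = 1048576, Hamming bound = 285, |C| = 419 > bound (violated).

Step 1: Compute V_q(n, t) = Σ_{j=0}^3 C(n, j) (q−1)^j.
  j = 0: C(10,0)·(3)^0 = 1·1 = 1.
  j = 1: C(10,1)·(3)^1 = 10·3 = 30.
  j = 2: C(10,2)·(3)^2 = 45·9 = 405.
  j = 3: C(10,3)·(3)^3 = 120·27 = 3240.
  V_q(n, t) = 1 + 30 + 405 + 3240 = 3676.
Step 2: q^n = 4^10 = 1048576.
Step 3: Hamming bound ⌊q^n / V_q(n,t)⌋ = ⌊1048576/3676⌋ = 285.
Step 4: Compare |C| = 419 to 285: violated.
The claimed |C| lies above the Hamming bound, so no 4-ary code of length 10 with d ≥ 7 can have 419 codewords.


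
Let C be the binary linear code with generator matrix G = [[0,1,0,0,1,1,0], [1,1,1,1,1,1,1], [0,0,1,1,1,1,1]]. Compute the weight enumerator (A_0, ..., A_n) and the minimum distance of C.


Weight distribution: A_0 = 1, A_2 = 1, A_3 = 2, A_4 = 2, A_5 = 1, A_7 = 1. Minimum distance d = 2.

Enumerate all 2^3 = 8 messages m ∈ F_2^3.
For each, compute codeword c = mG in F_2^7, then tally its weight.
  m = 000 → c = 0000000, weight = 0.
  m = 100 → c = 0100110, weight = 3.
  m = 010 → c = 1111111, weight = 7.
  m = 110 → c = 1011001, weight = 4.
  m = 001 → c = 0011111, weight = 5.
  m = 101 → c = 0111001, weight = 4.
  m = 011 → c = 1100000, weight = 2.
  m = 111 → c = 1000110, weight = 3.
Tally weights:
  weight 0: 1 codewords.
  weight 2: 1 codewords.
  weight 3: 2 codewords.
  weight 4: 2 codewords.
  weight 5: 1 codewords.
  weight 7: 1 codewords.
Minimum distance d = smallest w > 0 with A_w > 0 = 2.
Sanity: Σ A_w = 8 = 2^3 = 8 ✓.


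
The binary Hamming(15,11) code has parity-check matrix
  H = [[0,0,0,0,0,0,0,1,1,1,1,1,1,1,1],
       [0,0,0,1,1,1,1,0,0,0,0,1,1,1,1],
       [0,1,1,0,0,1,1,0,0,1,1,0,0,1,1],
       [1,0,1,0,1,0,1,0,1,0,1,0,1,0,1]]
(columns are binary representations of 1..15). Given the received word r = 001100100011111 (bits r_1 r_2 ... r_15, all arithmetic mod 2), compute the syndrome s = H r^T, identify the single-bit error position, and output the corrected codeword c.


s = (1, 0, 1, 1)^T, error position = 11, corrected codeword c = 001100100001111

Compute s = H r^T mod 2 one row at a time:
  s_1 = 0 + 0 + 0 + 1 + 1 + 1 + 1 + 1 = 5 ≡ 1 (mod 2).
  s_2 = 1 + 0 + 0 + 1 + 1 + 1 + 1 + 1 = 6 ≡ 0 (mod 2).
  s_3 = 0 + 1 + 0 + 1 + 0 + 1 + 1 + 1 = 5 ≡ 1 (mod 2).
  s_4 = 0 + 1 + 0 + 1 + 0 + 1 + 1 + 1 = 5 ≡ 1 (mod 2).
s = (1, 0, 1, 1)^T — this equals column 11 of H (binary 1011), so error is at position 11.
Correct: flip bit 11 of r = 001100100011111 to get c = 001100100001111.
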